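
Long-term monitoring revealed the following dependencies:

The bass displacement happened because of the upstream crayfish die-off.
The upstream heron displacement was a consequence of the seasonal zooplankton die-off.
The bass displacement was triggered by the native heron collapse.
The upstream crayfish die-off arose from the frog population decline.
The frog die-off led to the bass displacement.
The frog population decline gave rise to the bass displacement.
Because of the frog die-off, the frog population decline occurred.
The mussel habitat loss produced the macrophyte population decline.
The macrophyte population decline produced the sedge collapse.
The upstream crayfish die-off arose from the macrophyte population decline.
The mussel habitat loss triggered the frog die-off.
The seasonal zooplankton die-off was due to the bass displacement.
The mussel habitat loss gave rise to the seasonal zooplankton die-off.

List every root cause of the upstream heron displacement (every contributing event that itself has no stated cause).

the mussel habitat loss, the native heron collapse

Tracing upstream from the upstream heron displacement: the upstream heron displacement ← the seasonal zooplankton die-off ← the mussel habitat loss.
A separate upstream branch: the upstream heron displacement ← the seasonal zooplankton die-off ← the bass displacement ← the native heron collapse.
Each of those chain origins has no stated cause.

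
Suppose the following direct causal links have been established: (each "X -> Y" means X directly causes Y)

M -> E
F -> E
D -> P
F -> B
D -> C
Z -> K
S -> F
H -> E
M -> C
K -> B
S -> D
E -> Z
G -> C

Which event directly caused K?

Z

Upstream contributors include M, S, H, F, E, but only Z feeds directly into K.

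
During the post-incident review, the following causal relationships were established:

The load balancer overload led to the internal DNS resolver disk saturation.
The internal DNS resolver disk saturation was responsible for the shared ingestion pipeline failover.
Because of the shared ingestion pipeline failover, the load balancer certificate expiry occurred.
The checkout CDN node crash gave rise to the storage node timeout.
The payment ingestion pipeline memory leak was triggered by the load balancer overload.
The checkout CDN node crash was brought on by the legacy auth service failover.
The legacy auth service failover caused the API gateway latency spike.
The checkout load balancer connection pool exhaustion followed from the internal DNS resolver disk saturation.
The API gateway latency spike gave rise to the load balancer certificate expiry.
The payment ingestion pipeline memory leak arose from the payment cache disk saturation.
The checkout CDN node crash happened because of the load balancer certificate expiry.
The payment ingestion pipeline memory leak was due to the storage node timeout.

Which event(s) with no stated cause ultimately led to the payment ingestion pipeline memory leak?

the legacy auth service failover, the load balancer overload, the payment cache disk saturation

Tracing upstream from the payment ingestion pipeline memory leak: the payment ingestion pipeline memory leak ← the load balancer overload.
A separate upstream branch: the payment ingestion pipeline memory leak ← the storage node timeout ← the checkout CDN node crash ← the legacy auth service failover.
A separate upstream branch: the payment ingestion pipeline memory leak ← the payment cache disk saturation.
Each of those chain origins has no stated cause.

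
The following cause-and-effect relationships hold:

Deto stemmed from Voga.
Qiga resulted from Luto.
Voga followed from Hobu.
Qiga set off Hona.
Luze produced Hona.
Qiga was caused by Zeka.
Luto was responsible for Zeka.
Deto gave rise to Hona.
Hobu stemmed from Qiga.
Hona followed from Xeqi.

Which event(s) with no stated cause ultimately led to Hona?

Luto, Luze, Xeqi

Tracing upstream from Hona: Hona ← Luze.
A separate upstream branch: Hona ← Qiga ← Luto.
A separate upstream branch: Hona ← Xeqi.
Each of those chain origins has no stated cause.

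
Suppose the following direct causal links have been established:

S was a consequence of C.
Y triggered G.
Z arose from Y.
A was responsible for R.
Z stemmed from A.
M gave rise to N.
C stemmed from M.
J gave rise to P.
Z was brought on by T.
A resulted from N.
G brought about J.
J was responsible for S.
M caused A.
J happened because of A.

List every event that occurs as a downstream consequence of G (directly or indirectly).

J, P, S

Direct effects: J.
2 steps out: P, S.
Not reachable from it: M, C, N, Y, T, A, Z, R.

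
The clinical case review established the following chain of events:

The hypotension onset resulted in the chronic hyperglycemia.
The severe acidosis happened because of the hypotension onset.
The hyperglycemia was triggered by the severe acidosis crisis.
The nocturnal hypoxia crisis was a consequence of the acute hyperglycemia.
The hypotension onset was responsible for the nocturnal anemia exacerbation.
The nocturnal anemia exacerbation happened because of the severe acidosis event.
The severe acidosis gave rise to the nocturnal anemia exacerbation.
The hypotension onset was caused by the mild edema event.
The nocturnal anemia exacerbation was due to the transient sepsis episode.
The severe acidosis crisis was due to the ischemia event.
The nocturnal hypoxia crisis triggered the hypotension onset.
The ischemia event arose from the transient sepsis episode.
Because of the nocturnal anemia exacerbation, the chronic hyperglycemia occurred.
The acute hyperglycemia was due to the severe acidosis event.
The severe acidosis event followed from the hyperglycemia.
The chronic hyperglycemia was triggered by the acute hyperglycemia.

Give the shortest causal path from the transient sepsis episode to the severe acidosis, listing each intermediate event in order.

the transient sepsis episode → the ischemia event → the severe acidosis crisis → the hyperglycemia → the severe acidosis event → the acute hyperglycemia → the nocturnal hypoxia crisis → the hypotension onset → the severe acidosis

the transient sepsis episode → the ischemia event
the ischemia event → the severe acidosis crisis
the severe acidosis crisis → the hyperglycemia
the hyperglycemia → the severe acidosis event
the severe acidosis event → the acute hyperglycemia
the acute hyperglycemia → the nocturnal hypoxia crisis
the nocturnal hypoxia crisis → the hypotension onset
the hypotension onset → the severe acidosis
Length: 8 steps.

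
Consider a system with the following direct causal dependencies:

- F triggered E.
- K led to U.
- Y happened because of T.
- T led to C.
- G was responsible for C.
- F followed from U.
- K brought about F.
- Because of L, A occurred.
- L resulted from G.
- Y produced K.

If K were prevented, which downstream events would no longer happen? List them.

E, F, U

Downstream of K: U, F, E.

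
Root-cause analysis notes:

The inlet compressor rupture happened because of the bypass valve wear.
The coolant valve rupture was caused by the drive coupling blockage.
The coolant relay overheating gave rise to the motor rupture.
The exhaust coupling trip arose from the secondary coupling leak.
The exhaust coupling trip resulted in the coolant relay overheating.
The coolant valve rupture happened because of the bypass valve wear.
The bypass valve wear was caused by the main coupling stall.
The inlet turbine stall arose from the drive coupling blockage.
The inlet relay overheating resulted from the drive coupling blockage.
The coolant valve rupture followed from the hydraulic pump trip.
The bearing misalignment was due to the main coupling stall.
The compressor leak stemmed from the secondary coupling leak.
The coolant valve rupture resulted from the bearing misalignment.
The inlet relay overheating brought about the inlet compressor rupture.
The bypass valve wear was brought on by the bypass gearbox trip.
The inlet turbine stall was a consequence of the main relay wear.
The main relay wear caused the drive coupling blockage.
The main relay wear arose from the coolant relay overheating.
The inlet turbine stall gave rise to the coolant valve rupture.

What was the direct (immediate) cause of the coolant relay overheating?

the exhaust coupling trip

Upstream contributors include the secondary coupling leak, but only the exhaust coupling trip feeds directly into the coolant relay overheating.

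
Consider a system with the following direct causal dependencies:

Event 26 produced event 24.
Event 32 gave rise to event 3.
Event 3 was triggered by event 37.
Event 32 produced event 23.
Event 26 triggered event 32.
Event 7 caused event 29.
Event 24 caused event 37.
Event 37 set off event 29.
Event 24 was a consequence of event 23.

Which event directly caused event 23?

event 32

Upstream contributors include event 26, but only event 32 feeds directly into event 23.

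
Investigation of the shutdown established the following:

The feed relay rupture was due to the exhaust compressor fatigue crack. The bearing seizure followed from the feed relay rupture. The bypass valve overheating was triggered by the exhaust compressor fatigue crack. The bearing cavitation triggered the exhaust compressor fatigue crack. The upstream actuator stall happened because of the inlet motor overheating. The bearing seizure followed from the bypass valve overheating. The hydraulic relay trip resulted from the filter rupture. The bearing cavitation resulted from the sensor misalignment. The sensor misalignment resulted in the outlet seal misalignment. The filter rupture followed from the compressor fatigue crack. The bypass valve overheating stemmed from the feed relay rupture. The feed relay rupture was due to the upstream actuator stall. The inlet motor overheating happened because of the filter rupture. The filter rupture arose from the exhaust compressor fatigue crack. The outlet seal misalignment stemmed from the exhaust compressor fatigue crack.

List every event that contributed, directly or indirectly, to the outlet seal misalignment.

the bearing cavitation, the exhaust compressor fatigue crack, the sensor misalignment

Immediate causes of the outlet seal misalignment: the sensor misalignment, the exhaust compressor fatigue crack.
Further upstream: the bearing cavitation.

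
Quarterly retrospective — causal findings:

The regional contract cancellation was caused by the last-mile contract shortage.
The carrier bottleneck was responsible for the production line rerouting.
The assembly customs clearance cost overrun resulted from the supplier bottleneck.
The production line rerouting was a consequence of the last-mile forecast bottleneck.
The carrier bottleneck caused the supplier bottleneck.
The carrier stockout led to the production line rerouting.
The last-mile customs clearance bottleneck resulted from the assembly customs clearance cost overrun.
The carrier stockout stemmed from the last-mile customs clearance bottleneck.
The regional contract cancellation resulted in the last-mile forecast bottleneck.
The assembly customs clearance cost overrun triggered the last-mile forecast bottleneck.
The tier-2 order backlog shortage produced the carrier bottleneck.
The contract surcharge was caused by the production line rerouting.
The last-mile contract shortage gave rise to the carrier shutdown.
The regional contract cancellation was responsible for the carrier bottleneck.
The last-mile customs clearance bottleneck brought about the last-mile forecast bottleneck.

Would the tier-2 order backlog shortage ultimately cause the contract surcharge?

There is a causal chain: the tier-2 order backlog shortage → the carrier bottleneck → the production line rerouting → the contract surcharge.

Yes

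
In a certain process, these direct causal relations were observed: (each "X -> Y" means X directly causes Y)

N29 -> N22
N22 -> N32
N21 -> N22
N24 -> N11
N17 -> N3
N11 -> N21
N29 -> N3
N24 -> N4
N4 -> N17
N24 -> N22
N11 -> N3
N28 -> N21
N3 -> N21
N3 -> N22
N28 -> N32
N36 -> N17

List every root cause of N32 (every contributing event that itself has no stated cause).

Tracing upstream from N32: N32 ← N22 ← N3 ← N17 ← N36.
A separate upstream branch: N32 ← N28.
A separate upstream branch: N32 ← N22 ← N24.
A separate upstream branch: N32 ← N22 ← N29.
Each of those chain origins has no stated cause.

N24, N28, N29, N36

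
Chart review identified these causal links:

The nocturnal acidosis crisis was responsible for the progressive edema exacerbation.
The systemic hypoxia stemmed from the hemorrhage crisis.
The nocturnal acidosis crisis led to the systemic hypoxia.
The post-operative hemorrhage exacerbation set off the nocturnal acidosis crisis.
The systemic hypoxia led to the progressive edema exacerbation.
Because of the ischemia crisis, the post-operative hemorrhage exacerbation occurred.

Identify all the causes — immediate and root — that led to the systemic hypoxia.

the hemorrhage crisis, the ischemia crisis, the nocturnal acidosis crisis, the post-operative hemorrhage exacerbation

Immediate causes of the systemic hypoxia: the nocturnal acidosis crisis, the hemorrhage crisis.
Further upstream: the ischemia crisis, the post-operative hemorrhage exacerbation.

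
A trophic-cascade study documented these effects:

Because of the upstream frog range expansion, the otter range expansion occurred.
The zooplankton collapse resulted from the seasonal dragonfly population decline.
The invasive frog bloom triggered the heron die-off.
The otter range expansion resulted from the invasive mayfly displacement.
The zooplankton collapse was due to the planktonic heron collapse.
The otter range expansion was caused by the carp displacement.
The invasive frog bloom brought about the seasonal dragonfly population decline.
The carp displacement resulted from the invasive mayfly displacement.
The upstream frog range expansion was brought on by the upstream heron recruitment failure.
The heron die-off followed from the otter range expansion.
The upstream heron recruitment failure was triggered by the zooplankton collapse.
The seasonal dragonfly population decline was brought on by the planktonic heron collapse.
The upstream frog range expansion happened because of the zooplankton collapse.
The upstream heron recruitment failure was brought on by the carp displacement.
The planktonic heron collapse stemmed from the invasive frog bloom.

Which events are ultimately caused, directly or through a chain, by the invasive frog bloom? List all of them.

Direct effects: the planktonic heron collapse, the seasonal dragonfly population decline, the heron die-off.
2 steps out: the zooplankton collapse.
3 steps out: the upstream heron recruitment failure, the upstream frog range expansion.
4 steps out: the otter range expansion.
Not reachable from it: the invasive mayfly displacement, the carp displacement.

the heron die-off, the otter range expansion, the planktonic heron collapse, the seasonal dragonfly population decline, the upstream frog range expansion, the upstream heron recruitment failure, the zooplankton collapse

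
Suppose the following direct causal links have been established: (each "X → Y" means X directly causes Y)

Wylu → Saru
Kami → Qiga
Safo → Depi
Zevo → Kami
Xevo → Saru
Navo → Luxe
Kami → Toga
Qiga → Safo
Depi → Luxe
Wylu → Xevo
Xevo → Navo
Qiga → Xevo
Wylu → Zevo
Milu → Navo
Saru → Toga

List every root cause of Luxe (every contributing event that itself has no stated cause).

Milu, Wylu

Tracing upstream from Luxe: Luxe ← Navo ← Xevo ← Wylu.
A separate upstream branch: Luxe ← Navo ← Milu.
Each of those chain origins has no stated cause.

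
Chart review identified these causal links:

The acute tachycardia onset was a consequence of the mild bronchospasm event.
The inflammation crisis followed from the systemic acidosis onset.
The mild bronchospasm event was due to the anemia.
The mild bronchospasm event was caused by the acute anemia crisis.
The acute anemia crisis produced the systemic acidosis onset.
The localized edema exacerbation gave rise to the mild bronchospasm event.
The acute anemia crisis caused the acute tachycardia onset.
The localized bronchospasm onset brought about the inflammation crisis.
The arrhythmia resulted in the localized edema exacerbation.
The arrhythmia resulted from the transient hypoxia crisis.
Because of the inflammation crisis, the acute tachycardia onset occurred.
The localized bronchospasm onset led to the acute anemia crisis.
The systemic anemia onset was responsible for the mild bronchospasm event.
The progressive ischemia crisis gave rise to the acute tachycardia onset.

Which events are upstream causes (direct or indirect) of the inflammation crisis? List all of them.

the acute anemia crisis, the localized bronchospasm onset, the systemic acidosis onset

Immediate causes of the inflammation crisis: the localized bronchospasm onset, the systemic acidosis onset.
Further upstream: the acute anemia crisis.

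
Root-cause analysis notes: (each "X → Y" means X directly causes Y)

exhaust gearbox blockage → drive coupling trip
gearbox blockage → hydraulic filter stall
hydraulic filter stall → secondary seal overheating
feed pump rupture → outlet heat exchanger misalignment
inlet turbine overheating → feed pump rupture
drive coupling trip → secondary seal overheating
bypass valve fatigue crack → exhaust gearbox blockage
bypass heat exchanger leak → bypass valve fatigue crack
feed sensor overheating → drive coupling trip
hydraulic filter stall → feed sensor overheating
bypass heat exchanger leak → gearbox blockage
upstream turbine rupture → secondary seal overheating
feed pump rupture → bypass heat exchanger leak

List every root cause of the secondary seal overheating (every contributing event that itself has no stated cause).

the inlet turbine overheating, the upstream turbine rupture

Tracing upstream from the secondary seal overheating: the secondary seal overheating ← the hydraulic filter stall ← the gearbox blockage ← the bypass heat exchanger leak ← the feed pump rupture ← the inlet turbine overheating.
A separate upstream branch: the secondary seal overheating ← the upstream turbine rupture.
Each of those chain origins has no stated cause.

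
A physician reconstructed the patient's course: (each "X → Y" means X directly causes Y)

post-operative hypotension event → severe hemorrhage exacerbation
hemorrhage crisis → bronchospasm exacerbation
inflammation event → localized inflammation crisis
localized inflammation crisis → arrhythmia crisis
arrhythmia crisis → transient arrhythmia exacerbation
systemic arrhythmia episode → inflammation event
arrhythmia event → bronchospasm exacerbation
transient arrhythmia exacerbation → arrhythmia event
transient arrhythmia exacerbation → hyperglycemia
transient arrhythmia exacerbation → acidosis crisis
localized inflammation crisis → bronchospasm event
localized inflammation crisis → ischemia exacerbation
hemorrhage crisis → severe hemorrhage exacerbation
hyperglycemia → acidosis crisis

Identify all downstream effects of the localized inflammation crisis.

Direct effects: the arrhythmia crisis, the ischemia exacerbation, the bronchospasm event.
2 steps out: the transient arrhythmia exacerbation.
3 steps out: the arrhythmia event, the hyperglycemia, the acidosis crisis.
4 steps out: the bronchospasm exacerbation.
Not reachable from it: the systemic arrhythmia episode, the inflammation event, the hemorrhage crisis, the post-operative hypotension event, the severe hemorrhage exacerbation.

the acidosis crisis, the arrhythmia crisis, the arrhythmia event, the bronchospasm event, the bronchospasm exacerbation, the hyperglycemia, the ischemia exacerbation, the transient arrhythmia exacerbation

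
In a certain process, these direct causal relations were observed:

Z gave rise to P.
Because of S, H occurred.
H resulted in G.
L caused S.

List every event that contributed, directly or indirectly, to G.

Immediate cause of G: H.
Further upstream: L, S.

H, L, S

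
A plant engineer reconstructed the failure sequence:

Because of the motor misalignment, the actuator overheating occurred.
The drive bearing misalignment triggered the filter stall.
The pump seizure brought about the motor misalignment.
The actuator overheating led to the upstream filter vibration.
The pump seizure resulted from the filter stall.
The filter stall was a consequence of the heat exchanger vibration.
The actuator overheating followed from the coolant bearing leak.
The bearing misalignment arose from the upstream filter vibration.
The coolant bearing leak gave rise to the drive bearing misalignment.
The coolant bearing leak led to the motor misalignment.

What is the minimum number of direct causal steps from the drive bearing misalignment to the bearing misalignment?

Shortest chain: the drive bearing misalignment → the filter stall → the pump seizure → the motor misalignment → the actuator overheating → the upstream filter vibration → the bearing misalignment.

6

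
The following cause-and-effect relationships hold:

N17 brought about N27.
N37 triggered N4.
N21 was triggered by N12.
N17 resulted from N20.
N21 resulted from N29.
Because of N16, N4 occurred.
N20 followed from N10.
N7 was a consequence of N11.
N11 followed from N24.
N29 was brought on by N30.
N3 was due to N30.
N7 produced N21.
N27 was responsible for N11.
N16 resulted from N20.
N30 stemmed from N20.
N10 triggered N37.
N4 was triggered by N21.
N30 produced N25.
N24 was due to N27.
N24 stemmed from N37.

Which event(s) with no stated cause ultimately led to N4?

Tracing upstream from N4: N4 ← N37 ← N10.
A separate upstream branch: N4 ← N21 ← N12.
Each of those chain origins has no stated cause.

N10, N12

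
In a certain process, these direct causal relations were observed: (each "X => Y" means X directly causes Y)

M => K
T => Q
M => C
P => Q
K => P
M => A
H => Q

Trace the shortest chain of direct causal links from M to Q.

M → K → P → Q

M → K
K → P
P → Q
Length: 3 steps.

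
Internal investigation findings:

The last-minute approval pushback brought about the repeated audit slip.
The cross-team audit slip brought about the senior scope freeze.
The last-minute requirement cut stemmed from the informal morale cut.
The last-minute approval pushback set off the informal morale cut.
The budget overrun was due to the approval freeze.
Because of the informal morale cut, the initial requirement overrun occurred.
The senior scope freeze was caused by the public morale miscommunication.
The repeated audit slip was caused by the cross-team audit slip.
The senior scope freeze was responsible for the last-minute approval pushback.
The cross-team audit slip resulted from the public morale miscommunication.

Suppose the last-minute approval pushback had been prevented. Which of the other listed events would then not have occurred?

Downstream of the last-minute approval pushback: the informal morale cut, the repeated audit slip, the initial requirement overrun, the last-minute requirement cut.
Of those, still caused via another path: the repeated audit slip.
The remainder have no surviving cause.

the informal morale cut, the initial requirement overrun, the last-minute requirement cut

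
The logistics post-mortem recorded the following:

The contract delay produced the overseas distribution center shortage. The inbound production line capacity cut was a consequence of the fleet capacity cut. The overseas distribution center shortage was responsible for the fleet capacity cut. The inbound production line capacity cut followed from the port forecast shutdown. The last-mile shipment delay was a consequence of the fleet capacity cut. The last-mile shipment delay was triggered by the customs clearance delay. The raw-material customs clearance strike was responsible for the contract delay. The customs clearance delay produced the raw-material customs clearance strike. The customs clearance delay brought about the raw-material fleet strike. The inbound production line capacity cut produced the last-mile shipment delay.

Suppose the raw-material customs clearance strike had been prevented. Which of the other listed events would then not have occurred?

Downstream of the raw-material customs clearance strike: the contract delay, the overseas distribution center shortage, the fleet capacity cut, the inbound production line capacity cut, the last-mile shipment delay.
Of those, still caused via another path: the inbound production line capacity cut, the last-mile shipment delay.
The remainder have no surviving cause.

the contract delay, the fleet capacity cut, the overseas distribution center shortage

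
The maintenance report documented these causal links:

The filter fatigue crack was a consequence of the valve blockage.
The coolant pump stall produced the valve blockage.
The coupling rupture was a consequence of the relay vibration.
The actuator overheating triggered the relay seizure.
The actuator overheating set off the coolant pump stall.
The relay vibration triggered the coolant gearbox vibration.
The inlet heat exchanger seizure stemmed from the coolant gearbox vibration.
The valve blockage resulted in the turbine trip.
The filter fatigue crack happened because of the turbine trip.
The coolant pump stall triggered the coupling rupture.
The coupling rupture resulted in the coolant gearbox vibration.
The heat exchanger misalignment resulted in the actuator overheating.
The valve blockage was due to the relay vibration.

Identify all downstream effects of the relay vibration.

the coolant gearbox vibration, the coupling rupture, the filter fatigue crack, the inlet heat exchanger seizure, the turbine trip, the valve blockage

Direct effects: the coupling rupture, the valve blockage, the coolant gearbox vibration.
2 steps out: the inlet heat exchanger seizure, the turbine trip, the filter fatigue crack.
Not reachable from it: the heat exchanger misalignment, the actuator overheating, the coolant pump stall, the relay seizure.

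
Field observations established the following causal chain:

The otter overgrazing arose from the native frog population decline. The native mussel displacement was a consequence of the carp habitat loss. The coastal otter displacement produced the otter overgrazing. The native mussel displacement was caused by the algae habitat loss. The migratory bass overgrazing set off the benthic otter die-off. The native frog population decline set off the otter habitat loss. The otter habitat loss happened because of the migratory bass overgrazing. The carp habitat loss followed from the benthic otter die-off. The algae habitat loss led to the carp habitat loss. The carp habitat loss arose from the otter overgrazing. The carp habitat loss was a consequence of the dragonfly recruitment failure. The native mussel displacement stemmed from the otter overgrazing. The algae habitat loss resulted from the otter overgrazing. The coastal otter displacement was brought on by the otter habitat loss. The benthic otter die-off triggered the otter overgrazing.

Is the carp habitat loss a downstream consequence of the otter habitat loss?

Yes

There is a causal chain: the otter habitat loss → the coastal otter displacement → the otter overgrazing → the carp habitat loss.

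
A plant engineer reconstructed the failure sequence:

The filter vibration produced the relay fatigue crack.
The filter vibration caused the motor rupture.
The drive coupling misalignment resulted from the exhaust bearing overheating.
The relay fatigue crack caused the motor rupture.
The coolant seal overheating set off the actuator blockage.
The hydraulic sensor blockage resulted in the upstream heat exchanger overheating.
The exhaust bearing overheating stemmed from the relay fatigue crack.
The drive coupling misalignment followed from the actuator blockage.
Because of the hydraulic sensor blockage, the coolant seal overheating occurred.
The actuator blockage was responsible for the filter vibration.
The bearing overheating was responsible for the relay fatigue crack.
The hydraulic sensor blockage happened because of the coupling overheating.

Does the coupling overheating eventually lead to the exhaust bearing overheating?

There is a causal chain: the coupling overheating → the hydraulic sensor blockage → the coolant seal overheating → the actuator blockage → the filter vibration → the relay fatigue crack → the exhaust bearing overheating.

Yes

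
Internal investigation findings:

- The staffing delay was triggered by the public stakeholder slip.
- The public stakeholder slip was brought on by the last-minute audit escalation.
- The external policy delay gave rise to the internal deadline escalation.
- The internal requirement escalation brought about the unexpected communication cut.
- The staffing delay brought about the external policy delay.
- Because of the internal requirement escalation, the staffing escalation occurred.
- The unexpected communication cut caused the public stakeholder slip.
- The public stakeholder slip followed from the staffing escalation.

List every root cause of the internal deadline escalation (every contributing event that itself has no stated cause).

the internal requirement escalation, the last-minute audit escalation

Tracing upstream from the internal deadline escalation: the internal deadline escalation ← the external policy delay ← the staffing delay ← the public stakeholder slip ← the last-minute audit escalation.
A separate upstream branch: the internal deadline escalation ← the external policy delay ← the staffing delay ← the public stakeholder slip ← the staffing escalation ← the internal requirement escalation.
Each of those chain origins has no stated cause.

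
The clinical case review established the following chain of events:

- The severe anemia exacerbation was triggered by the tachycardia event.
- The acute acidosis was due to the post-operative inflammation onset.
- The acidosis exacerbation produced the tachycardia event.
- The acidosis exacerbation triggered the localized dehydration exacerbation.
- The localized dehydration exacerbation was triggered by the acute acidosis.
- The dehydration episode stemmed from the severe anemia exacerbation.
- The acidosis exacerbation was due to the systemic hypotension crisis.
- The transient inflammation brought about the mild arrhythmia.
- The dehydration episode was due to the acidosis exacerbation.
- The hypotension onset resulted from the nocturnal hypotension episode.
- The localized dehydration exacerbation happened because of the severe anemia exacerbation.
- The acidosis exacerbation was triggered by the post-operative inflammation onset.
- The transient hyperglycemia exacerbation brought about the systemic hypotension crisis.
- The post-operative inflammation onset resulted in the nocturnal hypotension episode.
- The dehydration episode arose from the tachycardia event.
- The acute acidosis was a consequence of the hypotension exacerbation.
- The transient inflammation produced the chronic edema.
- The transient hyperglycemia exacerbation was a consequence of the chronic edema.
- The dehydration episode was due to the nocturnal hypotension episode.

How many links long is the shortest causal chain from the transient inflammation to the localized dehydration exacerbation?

Shortest chain: the transient inflammation → the chronic edema → the transient hyperglycemia exacerbation → the systemic hypotension crisis → the acidosis exacerbation → the localized dehydration exacerbation.

5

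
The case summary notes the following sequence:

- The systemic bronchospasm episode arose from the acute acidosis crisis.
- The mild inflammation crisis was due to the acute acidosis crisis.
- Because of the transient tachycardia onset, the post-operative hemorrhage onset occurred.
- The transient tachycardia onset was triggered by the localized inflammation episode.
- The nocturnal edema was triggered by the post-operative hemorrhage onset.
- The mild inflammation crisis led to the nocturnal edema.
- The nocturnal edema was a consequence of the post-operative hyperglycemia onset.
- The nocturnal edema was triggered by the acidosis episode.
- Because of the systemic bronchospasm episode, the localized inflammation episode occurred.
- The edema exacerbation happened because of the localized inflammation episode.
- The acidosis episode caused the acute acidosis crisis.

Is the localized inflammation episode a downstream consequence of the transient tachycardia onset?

No

The transient tachycardia onset leads to the post-operative hemorrhage onset, the nocturnal edema; the localized inflammation episode is not among them.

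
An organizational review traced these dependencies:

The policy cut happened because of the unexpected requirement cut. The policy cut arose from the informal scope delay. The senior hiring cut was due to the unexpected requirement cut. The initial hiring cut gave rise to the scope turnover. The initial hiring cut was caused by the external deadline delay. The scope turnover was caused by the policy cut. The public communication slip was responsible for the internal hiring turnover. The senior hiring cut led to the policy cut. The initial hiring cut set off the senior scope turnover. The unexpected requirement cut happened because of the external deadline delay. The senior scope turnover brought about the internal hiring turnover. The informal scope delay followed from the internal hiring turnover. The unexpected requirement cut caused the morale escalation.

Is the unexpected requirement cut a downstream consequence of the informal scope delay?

The informal scope delay leads to the policy cut, the scope turnover; the unexpected requirement cut is not among them.

No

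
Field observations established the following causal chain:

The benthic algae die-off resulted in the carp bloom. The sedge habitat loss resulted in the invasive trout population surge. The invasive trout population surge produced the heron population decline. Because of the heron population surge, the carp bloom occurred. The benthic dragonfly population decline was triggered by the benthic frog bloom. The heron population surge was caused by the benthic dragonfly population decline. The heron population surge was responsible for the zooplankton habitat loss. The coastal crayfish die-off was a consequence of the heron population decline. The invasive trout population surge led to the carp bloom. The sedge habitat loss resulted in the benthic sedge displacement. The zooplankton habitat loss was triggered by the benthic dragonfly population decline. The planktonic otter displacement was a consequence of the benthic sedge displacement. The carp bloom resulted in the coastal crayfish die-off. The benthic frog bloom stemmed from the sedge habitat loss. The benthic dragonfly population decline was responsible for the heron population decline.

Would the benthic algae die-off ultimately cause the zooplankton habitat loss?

The benthic algae die-off leads to the carp bloom, the coastal crayfish die-off; the zooplankton habitat loss is not among them.

No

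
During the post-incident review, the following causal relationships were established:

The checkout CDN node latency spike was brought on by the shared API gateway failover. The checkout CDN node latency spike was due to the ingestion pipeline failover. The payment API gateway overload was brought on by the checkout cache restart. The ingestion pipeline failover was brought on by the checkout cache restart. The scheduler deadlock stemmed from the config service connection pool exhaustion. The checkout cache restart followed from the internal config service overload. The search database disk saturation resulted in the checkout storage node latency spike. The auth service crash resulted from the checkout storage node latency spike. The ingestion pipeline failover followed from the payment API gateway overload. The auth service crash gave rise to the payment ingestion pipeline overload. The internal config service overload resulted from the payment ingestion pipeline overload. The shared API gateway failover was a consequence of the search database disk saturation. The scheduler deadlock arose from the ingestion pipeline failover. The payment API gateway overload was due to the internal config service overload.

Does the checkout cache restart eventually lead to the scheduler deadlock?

There is a causal chain: the checkout cache restart → the ingestion pipeline failover → the scheduler deadlock.

Yes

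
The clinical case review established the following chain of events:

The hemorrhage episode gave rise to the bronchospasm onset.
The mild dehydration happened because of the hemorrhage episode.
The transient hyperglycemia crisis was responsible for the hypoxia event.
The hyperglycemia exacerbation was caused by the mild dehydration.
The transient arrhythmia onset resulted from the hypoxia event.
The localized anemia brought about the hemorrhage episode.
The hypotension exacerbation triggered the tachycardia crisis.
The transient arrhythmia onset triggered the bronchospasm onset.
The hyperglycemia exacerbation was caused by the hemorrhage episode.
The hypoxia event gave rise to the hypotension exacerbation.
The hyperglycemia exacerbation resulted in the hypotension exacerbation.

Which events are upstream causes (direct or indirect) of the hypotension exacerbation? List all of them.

Immediate causes of the hypotension exacerbation: the hypoxia event, the hyperglycemia exacerbation.
Further upstream: the localized anemia, the transient hyperglycemia crisis, the hemorrhage episode, the mild dehydration.

the hemorrhage episode, the hyperglycemia exacerbation, the hypoxia event, the localized anemia, the mild dehydration, the transient hyperglycemia crisis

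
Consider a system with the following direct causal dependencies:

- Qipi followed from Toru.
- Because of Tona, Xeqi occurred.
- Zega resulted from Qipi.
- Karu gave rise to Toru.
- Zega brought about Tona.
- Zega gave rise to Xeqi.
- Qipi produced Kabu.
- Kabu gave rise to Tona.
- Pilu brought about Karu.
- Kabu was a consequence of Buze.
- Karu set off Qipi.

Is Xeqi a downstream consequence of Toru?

There is a causal chain: Toru → Qipi → Zega → Xeqi.

Yes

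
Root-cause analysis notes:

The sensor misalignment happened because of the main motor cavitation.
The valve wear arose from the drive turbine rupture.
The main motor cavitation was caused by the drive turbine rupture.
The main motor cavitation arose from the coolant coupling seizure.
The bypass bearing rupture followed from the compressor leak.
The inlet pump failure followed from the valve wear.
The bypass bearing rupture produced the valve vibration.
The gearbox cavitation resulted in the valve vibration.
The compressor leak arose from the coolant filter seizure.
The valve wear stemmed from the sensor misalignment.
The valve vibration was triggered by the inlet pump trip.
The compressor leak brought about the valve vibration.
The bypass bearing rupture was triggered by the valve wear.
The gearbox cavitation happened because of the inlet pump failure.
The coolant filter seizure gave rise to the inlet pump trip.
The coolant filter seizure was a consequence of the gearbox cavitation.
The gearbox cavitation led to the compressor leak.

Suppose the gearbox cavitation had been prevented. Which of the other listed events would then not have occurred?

Downstream of the gearbox cavitation: the coolant filter seizure, the compressor leak, the inlet pump trip, the bypass bearing rupture, the valve vibration.
Of those, still caused via another path: the bypass bearing rupture, the valve vibration.
The remainder have no surviving cause.

the compressor leak, the coolant filter seizure, the inlet pump trip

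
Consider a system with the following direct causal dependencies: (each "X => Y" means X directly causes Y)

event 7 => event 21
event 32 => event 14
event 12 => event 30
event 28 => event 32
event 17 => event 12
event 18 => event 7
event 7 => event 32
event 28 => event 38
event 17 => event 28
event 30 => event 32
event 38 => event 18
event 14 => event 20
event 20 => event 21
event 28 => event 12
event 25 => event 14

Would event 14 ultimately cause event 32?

No

Event 14 leads to event 20, event 21; event 32 is not among them.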